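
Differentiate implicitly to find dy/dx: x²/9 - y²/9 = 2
Differentiate both sides with respect to x, treating y as y(x). By the chain rule, any term containing y contributes a factor of y' = dy/dx when we differentiate it.

Move every term to one side and write the relation as F(x, y) = 0. Term by term,
  d/dx[x^2/9] = 2x/9
  d/dx[-y^2/9] = -2y·y'/9
  d/dx[-2] = 0

The pieces without y' make up ∂F/∂x and the coefficient of y' is ∂F/∂y:
  ∂F/∂x = 2x/9,
  ∂F/∂y = -2y/9.

Since d/dx[F] = ∂F/∂x + (∂F/∂y)·y' = 0, solve for y':
  (∂F/∂y)·y' = -∂F/∂x
  dy/dx = -(∂F/∂x)/(∂F/∂y) = -(2x/9)/(-2y/9) = x/y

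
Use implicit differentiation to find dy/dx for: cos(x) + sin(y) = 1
Take d/dx of both sides. Since y is implicitly a function of x, the chain rule attaches a y' = dy/dx factor whenever we differentiate through y.

Set F(x, y) = (left side) − (right side), so the curve is F = 0. Differentiating each term of F:
  d/dx[sin(y)] = y'·cos(y)
  d/dx[cos(x)] = -sin(x)
  d/dx[-1] = 0

Collecting, the y'-free part is the partial derivative in x and the y' coefficient is the partial derivative in y:
  ∂F/∂x = -sin(x)
  ∂F/∂y = cos(y)

so d/dx[F(x, y(x))] = ∂F/∂x + (∂F/∂y)·y' = 0. Rearranging,
  dy/dx = -(∂F/∂x)/(∂F/∂y) = -(-sin(x))/(cos(y)) = sin(x)/cos(y)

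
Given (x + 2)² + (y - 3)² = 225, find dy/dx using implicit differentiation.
Differentiate the relation implicitly: treat y = y(x) and apply the chain rule, so every y-derivative picks up a y' = dy/dx factor.

With everything moved to the left-hand side, differentiate term by term:
  d/dx[(x + 2)^2] = 2x + 4
  d/dx[(y - 3)^2] = 2·y'(y - 3)
  d/dx[-225] = 0

Separating the contributions that come from x directly and those that come through y:
  without y':      2x + 4
  multiplying y':  2y - 6

so (2x + 4) + (2y - 6)·y' = 0, and therefore
  dy/dx = -(2x + 4)/(2y - 6) = (-x - 2)/(y - 3)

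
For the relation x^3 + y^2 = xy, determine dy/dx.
Differentiate both sides with respect to x, treating y as y(x). By the chain rule, any term containing y contributes a factor of y' = dy/dx when we differentiate it.

Move every term to one side and write the relation as F(x, y) = 0. Term by term,
  d/dx[x^3] = 3x^2
  d/dx[-xy] = -x·y' - y
  d/dx[y^2] = 2y·y'

The pieces without y' make up ∂F/∂x and the coefficient of y' is ∂F/∂y:
  ∂F/∂x = 3x^2 - y,
  ∂F/∂y = -x + 2y.

Since d/dx[F] = ∂F/∂x + (∂F/∂y)·y' = 0, solve for y':
  (∂F/∂y)·y' = -∂F/∂x
  dy/dx = -(∂F/∂x)/(∂F/∂y) = -(3x^2 - y)/(-x + 2y) = (3x^2 - y)/(x - 2y)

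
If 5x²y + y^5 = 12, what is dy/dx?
Apply d/dx to both sides, remembering that y depends on x. Each occurrence of y therefore brings in a y' = dy/dx via the chain rule.

With F(x, y) equal to the left-hand side minus the right, differentiate F term by term:
  d/dx[5x^2y] = 5x^2·y' + 10xy
  d/dx[y^5] = 5y^4·y'
  d/dx[-12] = 0
Adding these up, d/dx[F] = 0 becomes
  (10xy) + (5x^2 + 5y^4)·y' = 0,
so isolating y',
  dy/dx = -(10xy)/(5x^2 + 5y^4) = -2xy/(x^2 + y^4)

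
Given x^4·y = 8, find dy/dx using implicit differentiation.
Differentiate both sides with respect to x, treating y as y(x). By the chain rule, any term containing y contributes a factor of y' = dy/dx when we differentiate it.

Move every term to one side and write the relation as F(x, y) = 0. Term by term,
  d/dx[x^4y] = x^4·y' + 4x^3y
  d/dx[-8] = 0

The pieces without y' make up ∂F/∂x and the coefficient of y' is ∂F/∂y:
  ∂F/∂x = 4x^3y,
  ∂F/∂y = x^4.

Since d/dx[F] = ∂F/∂x + (∂F/∂y)·y' = 0, solve for y':
  (∂F/∂y)·y' = -∂F/∂x
  dy/dx = -(∂F/∂x)/(∂F/∂y) = -(4x^3y)/(x^4) = -4y/x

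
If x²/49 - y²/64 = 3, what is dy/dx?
Apply d/dx to both sides, remembering that y depends on x. Each occurrence of y therefore brings in a y' = dy/dx via the chain rule.

With F(x, y) equal to the left-hand side minus the right, differentiate F term by term:
  d/dx[x^2/49] = 2x/49
  d/dx[-y^2/64] = -y·y'/32
  d/dx[-3] = 0
Adding these up, d/dx[F] = 0 becomes
  (2x/49) + (-y/32)·y' = 0,
so isolating y',
  dy/dx = -(2x/49)/(-y/32) = 64x/(49y)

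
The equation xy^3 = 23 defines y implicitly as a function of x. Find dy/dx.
Differentiate both sides with respect to x, treating y as y(x). By the chain rule, any term containing y contributes a factor of y' = dy/dx when we differentiate it.

Move every term to one side and write the relation as F(x, y) = 0. Term by term,
  d/dx[xy^3] = 3xy^2·y' + y^3
  d/dx[-23] = 0

The pieces without y' make up ∂F/∂x and the coefficient of y' is ∂F/∂y:
  ∂F/∂x = y^3,
  ∂F/∂y = 3xy^2.

Since d/dx[F] = ∂F/∂x + (∂F/∂y)·y' = 0, solve for y':
  (∂F/∂y)·y' = -∂F/∂x
  dy/dx = -(∂F/∂x)/(∂F/∂y) = -(y^3)/(3xy^2) = -y/(3x)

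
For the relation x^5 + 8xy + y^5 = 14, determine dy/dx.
Differentiate both sides with respect to x, treating y as y(x). By the chain rule, any term containing y contributes a factor of y' = dy/dx when we differentiate it.

Move every term to one side and write the relation as F(x, y) = 0. Term by term,
  d/dx[x^5] = 5x^4
  d/dx[8xy] = 8x·y' + 8y
  d/dx[y^5] = 5y^4·y'
  d/dx[-14] = 0

The pieces without y' make up ∂F/∂x and the coefficient of y' is ∂F/∂y:
  ∂F/∂x = 5x^4 + 8y,
  ∂F/∂y = 8x + 5y^4.

Since d/dx[F] = ∂F/∂x + (∂F/∂y)·y' = 0, solve for y':
  (∂F/∂y)·y' = -∂F/∂x
  dy/dx = -(∂F/∂x)/(∂F/∂y) = -(5x^4 + 8y)/(8x + 5y^4) = (-5x^4 - 8y)/(8x + 5y^4)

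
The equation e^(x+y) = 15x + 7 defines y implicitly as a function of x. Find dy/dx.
Take d/dx of both sides. Since y is implicitly a function of x, the chain rule attaches a y' = dy/dx factor whenever we differentiate through y.

Set F(x, y) = (left side) − (right side), so the curve is F = 0. Differentiating each term of F:
  d/dx[-15x] = -15
  d/dx[e^(x + y)] = (y' + 1)·e^(x + y)
  d/dx[-7] = 0

Collecting, the y'-free part is the partial derivative in x and the y' coefficient is the partial derivative in y:
  ∂F/∂x = e^(x + y) - 15
  ∂F/∂y = e^(x + y)

so d/dx[F(x, y(x))] = ∂F/∂x + (∂F/∂y)·y' = 0. Rearranging,
  dy/dx = -(∂F/∂x)/(∂F/∂y) = -(e^(x + y) - 15)/(e^(x + y)) = 15e^(-x - y) - 1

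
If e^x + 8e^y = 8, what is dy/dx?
Differentiate the relation implicitly: treat y = y(x) and apply the chain rule, so every y-derivative picks up a y' = dy/dx factor.

With everything moved to the left-hand side, differentiate term by term:
  d/dx[e^(x)] = e^(x)
  d/dx[8e^(y)] = 8·y'·e^(y)
  d/dx[-8] = 0

Separating the contributions that come from x directly and those that come through y:
  without y':      e^(x)
  multiplying y':  8e^(y)

so (e^(x)) + (8e^(y))·y' = 0, and therefore
  dy/dx = -(e^(x))/(8e^(y)) = -e^(x - y)/8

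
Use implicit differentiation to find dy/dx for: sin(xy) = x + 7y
Take d/dx of both sides. Since y is implicitly a function of x, the chain rule attaches a y' = dy/dx factor whenever we differentiate through y.

Set F(x, y) = (left side) − (right side), so the curve is F = 0. Differentiating each term of F:
  d/dx[-x] = -1
  d/dx[-7y] = -7·y'
  d/dx[sin(xy)] = (x·y' + y)·cos(xy)

Collecting, the y'-free part is the partial derivative in x and the y' coefficient is the partial derivative in y:
  ∂F/∂x = y·cos(xy) - 1
  ∂F/∂y = x·cos(xy) - 7

so d/dx[F(x, y(x))] = ∂F/∂x + (∂F/∂y)·y' = 0. Rearranging,
  dy/dx = -(∂F/∂x)/(∂F/∂y) = -(y·cos(xy) - 1)/(x·cos(xy) - 7) = (-y·cos(xy) + 1)/(x·cos(xy) - 7)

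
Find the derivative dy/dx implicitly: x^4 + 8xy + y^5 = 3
Apply d/dx to both sides, remembering that y depends on x. Each occurrence of y therefore brings in a y' = dy/dx via the chain rule.

With F(x, y) equal to the left-hand side minus the right, differentiate F term by term:
  d/dx[x^4] = 4x^3
  d/dx[8xy] = 8x·y' + 8y
  d/dx[y^5] = 5y^4·y'
  d/dx[-3] = 0
Adding these up, d/dx[F] = 0 becomes
  (4x^3 + 8y) + (8x + 5y^4)·y' = 0,
so isolating y',
  dy/dx = -(4x^3 + 8y)/(8x + 5y^4) = 4(-x^3 - 2y)/(8x + 5y^4)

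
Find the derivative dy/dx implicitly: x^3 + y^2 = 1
Differentiate the relation implicitly: treat y = y(x) and apply the chain rule, so every y-derivative picks up a y' = dy/dx factor.

With everything moved to the left-hand side, differentiate term by term:
  d/dx[x^3] = 3x^2
  d/dx[y^2] = 2y·y'
  d/dx[-1] = 0

Separating the contributions that come from x directly and those that come through y:
  without y':      3x^2
  multiplying y':  2y

so (3x^2) + (2y)·y' = 0, and therefore
  dy/dx = -(3x^2)/(2y) = -3x^2/(2y)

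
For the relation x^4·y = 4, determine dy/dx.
Differentiate both sides with respect to x, treating y as y(x). By the chain rule, any term containing y contributes a factor of y' = dy/dx when we differentiate it.

Move every term to one side and write the relation as F(x, y) = 0. Term by term,
  d/dx[x^4y] = x^4·y' + 4x^3y
  d/dx[-4] = 0

The pieces without y' make up ∂F/∂x and the coefficient of y' is ∂F/∂y:
  ∂F/∂x = 4x^3y,
  ∂F/∂y = x^4.

Since d/dx[F] = ∂F/∂x + (∂F/∂y)·y' = 0, solve for y':
  (∂F/∂y)·y' = -∂F/∂x
  dy/dx = -(∂F/∂x)/(∂F/∂y) = -(4x^3y)/(x^4) = -4y/x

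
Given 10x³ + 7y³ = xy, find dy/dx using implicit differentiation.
Apply d/dx to both sides, remembering that y depends on x. Each occurrence of y therefore brings in a y' = dy/dx via the chain rule.

With F(x, y) equal to the left-hand side minus the right, differentiate F term by term:
  d/dx[10x^3] = 30x^2
  d/dx[-xy] = -x·y' - y
  d/dx[7y^3] = 21y^2·y'
Adding these up, d/dx[F] = 0 becomes
  (30x^2 - y) + (-x + 21y^2)·y' = 0,
so isolating y',
  dy/dx = -(30x^2 - y)/(-x + 21y^2) = (30x^2 - y)/(x - 21y^2)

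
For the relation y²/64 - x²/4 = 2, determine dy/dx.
Apply d/dx to both sides, remembering that y depends on x. Each occurrence of y therefore brings in a y' = dy/dx via the chain rule.

With F(x, y) equal to the left-hand side minus the right, differentiate F term by term:
  d/dx[-x^2/4] = -x/2
  d/dx[y^2/64] = y·y'/32
  d/dx[-2] = 0
Adding these up, d/dx[F] = 0 becomes
  (-x/2) + (y/32)·y' = 0,
so isolating y',
  dy/dx = -(-x/2)/(y/32) = 16x/y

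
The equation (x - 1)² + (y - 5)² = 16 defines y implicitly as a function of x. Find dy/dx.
Differentiate both sides with respect to x, treating y as y(x). By the chain rule, any term containing y contributes a factor of y' = dy/dx when we differentiate it.

Move every term to one side and write the relation as F(x, y) = 0. Term by term,
  d/dx[(x - 1)^2] = 2x - 2
  d/dx[(y - 5)^2] = 2·y'(y - 5)
  d/dx[-16] = 0

The pieces without y' make up ∂F/∂x and the coefficient of y' is ∂F/∂y:
  ∂F/∂x = 2x - 2,
  ∂F/∂y = 2y - 10.

Since d/dx[F] = ∂F/∂x + (∂F/∂y)·y' = 0, solve for y':
  (∂F/∂y)·y' = -∂F/∂x
  dy/dx = -(∂F/∂x)/(∂F/∂y) = -(2x - 2)/(2y - 10) = (1 - x)/(y - 5)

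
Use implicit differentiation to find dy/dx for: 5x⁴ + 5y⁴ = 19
Apply d/dx to both sides, remembering that y depends on x. Each occurrence of y therefore brings in a y' = dy/dx via the chain rule.

With F(x, y) equal to the left-hand side minus the right, differentiate F term by term:
  d/dx[5x^4] = 20x^3
  d/dx[5y^4] = 20y^3·y'
  d/dx[-19] = 0
Adding these up, d/dx[F] = 0 becomes
  (20x^3) + (20y^3)·y' = 0,
so isolating y',
  dy/dx = -(20x^3)/(20y^3) = -x^3/y^3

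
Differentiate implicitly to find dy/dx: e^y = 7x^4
Apply d/dx to both sides, remembering that y depends on x. Each occurrence of y therefore brings in a y' = dy/dx via the chain rule.

With F(x, y) equal to the left-hand side minus the right, differentiate F term by term:
  d/dx[-7x^4] = -28x^3
  d/dx[e^(y)] = y'·e^(y)
Adding these up, d/dx[F] = 0 becomes
  (-28x^3) + (e^(y))·y' = 0,
so isolating y',
  dy/dx = -(-28x^3)/(e^(y)) = 28x^3e^(-y)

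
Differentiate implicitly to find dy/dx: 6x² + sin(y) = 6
Apply d/dx to both sides, remembering that y depends on x. Each occurrence of y therefore brings in a y' = dy/dx via the chain rule.

With F(x, y) equal to the left-hand side minus the right, differentiate F term by term:
  d/dx[6x^2] = 12x
  d/dx[sin(y)] = y'·cos(y)
  d/dx[-6] = 0
Adding these up, d/dx[F] = 0 becomes
  (12x) + (cos(y))·y' = 0,
so isolating y',
  dy/dx = -(12x)/(cos(y)) = -12x/cos(y)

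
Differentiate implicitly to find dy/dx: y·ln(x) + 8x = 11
Differentiate the relation implicitly: treat y = y(x) and apply the chain rule, so every y-derivative picks up a y' = dy/dx factor.

With everything moved to the left-hand side, differentiate term by term:
  d/dx[8x] = 8
  d/dx[y·ln(x)] = y'·ln(x) + y/x
  d/dx[-11] = 0

Separating the contributions that come from x directly and those that come through y:
  without y':      8 + y/x
  multiplying y':  ln(x)

so (8 + y/x) + (ln(x))·y' = 0, and therefore
  dy/dx = -(8 + y/x)/(ln(x))
        = -((8x + y)/x)/(ln(x)) = (-8x - y)/(x·ln(x))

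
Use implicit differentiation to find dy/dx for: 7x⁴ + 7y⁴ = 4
Take d/dx of both sides. Since y is implicitly a function of x, the chain rule attaches a y' = dy/dx factor whenever we differentiate through y.

Set F(x, y) = (left side) − (right side), so the curve is F = 0. Differentiating each term of F:
  d/dx[7x^4] = 28x^3
  d/dx[7y^4] = 28y^3·y'
  d/dx[-4] = 0

Collecting, the y'-free part is the partial derivative in x and the y' coefficient is the partial derivative in y:
  ∂F/∂x = 28x^3
  ∂F/∂y = 28y^3

so d/dx[F(x, y(x))] = ∂F/∂x + (∂F/∂y)·y' = 0. Rearranging,
  dy/dx = -(∂F/∂x)/(∂F/∂y) = -(28x^3)/(28y^3) = -x^3/y^3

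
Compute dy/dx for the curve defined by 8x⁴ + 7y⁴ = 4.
Apply d/dx to both sides, remembering that y depends on x. Each occurrence of y therefore brings in a y' = dy/dx via the chain rule.

With F(x, y) equal to the left-hand side minus the right, differentiate F term by term:
  d/dx[8x^4] = 32x^3
  d/dx[7y^4] = 28y^3·y'
  d/dx[-4] = 0
Adding these up, d/dx[F] = 0 becomes
  (32x^3) + (28y^3)·y' = 0,
so isolating y',
  dy/dx = -(32x^3)/(28y^3) = -8x^3/(7y^3)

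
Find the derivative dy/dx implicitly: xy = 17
Differentiate the relation implicitly: treat y = y(x) and apply the chain rule, so every y-derivative picks up a y' = dy/dx factor.

With everything moved to the left-hand side, differentiate term by term:
  d/dx[xy] = x·y' + y
  d/dx[-17] = 0

Separating the contributions that come from x directly and those that come through y:
  without y':      y
  multiplying y':  x

so (y) + (x)·y' = 0, and therefore
  dy/dx = -(y)/(x) = -y/x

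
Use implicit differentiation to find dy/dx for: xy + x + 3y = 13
Take d/dx of both sides. Since y is implicitly a function of x, the chain rule attaches a y' = dy/dx factor whenever we differentiate through y.

Set F(x, y) = (left side) − (right side), so the curve is F = 0. Differentiating each term of F:
  d/dx[xy] = x·y' + y
  d/dx[x] = 1
  d/dx[3y] = 3·y'
  d/dx[-13] = 0

Collecting, the y'-free part is the partial derivative in x and the y' coefficient is the partial derivative in y:
  ∂F/∂x = y + 1
  ∂F/∂y = x + 3

so d/dx[F(x, y(x))] = ∂F/∂x + (∂F/∂y)·y' = 0. Rearranging,
  dy/dx = -(∂F/∂x)/(∂F/∂y) = -(y + 1)/(x + 3) = (-y - 1)/(x + 3)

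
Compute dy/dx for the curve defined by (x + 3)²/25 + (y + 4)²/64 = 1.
Differentiate the relation implicitly: treat y = y(x) and apply the chain rule, so every y-derivative picks up a y' = dy/dx factor.

With everything moved to the left-hand side, differentiate term by term:
  d/dx[(x + 3)^2/25] = 2x/25 + 6/25
  d/dx[(y + 4)^2/64] = y'(y + 4)/32
  d/dx[-1] = 0

Separating the contributions that come from x directly and those that come through y:
  without y':      2x/25 + 6/25
  multiplying y':  y/32 + 1/8

so (2x/25 + 6/25) + (y/32 + 1/8)·y' = 0, and therefore
  dy/dx = -(2x/25 + 6/25)/(y/32 + 1/8)
        = -(2(x + 3)/25)/((y + 4)/32) = 64(-x - 3)/(25(y + 4))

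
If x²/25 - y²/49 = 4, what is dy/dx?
Apply d/dx to both sides, remembering that y depends on x. Each occurrence of y therefore brings in a y' = dy/dx via the chain rule.

With F(x, y) equal to the left-hand side minus the right, differentiate F term by term:
  d/dx[x^2/25] = 2x/25
  d/dx[-y^2/49] = -2y·y'/49
  d/dx[-4] = 0
Adding these up, d/dx[F] = 0 becomes
  (2x/25) + (-2y/49)·y' = 0,
so isolating y',
  dy/dx = -(2x/25)/(-2y/49) = 49x/(25y)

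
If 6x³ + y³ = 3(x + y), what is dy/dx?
Differentiate both sides with respect to x, treating y as y(x). By the chain rule, any term containing y contributes a factor of y' = dy/dx when we differentiate it.

Move every term to one side and write the relation as F(x, y) = 0. Term by term,
  d/dx[6x^3] = 18x^2
  d/dx[-3x] = -3
  d/dx[y^3] = 3y^2·y'
  d/dx[-3y] = -3·y'

The pieces without y' make up ∂F/∂x and the coefficient of y' is ∂F/∂y:
  ∂F/∂x = 18x^2 - 3,
  ∂F/∂y = 3y^2 - 3.

Since d/dx[F] = ∂F/∂x + (∂F/∂y)·y' = 0, solve for y':
  (∂F/∂y)·y' = -∂F/∂x
  dy/dx = -(∂F/∂x)/(∂F/∂y) = -(18x^2 - 3)/(3y^2 - 3) = (1 - 6x^2)/(y^2 - 1)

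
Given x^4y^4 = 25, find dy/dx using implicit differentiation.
Take d/dx of both sides. Since y is implicitly a function of x, the chain rule attaches a y' = dy/dx factor whenever we differentiate through y.

Set F(x, y) = (left side) − (right side), so the curve is F = 0. Differentiating each term of F:
  d/dx[x^4y^4] = 4x^4y^3·y' + 4x^3y^4
  d/dx[-25] = 0

Collecting, the y'-free part is the partial derivative in x and the y' coefficient is the partial derivative in y:
  ∂F/∂x = 4x^3y^4
  ∂F/∂y = 4x^4y^3

so d/dx[F(x, y(x))] = ∂F/∂x + (∂F/∂y)·y' = 0. Rearranging,
  dy/dx = -(∂F/∂x)/(∂F/∂y) = -(4x^3y^4)/(4x^4y^3) = -y/x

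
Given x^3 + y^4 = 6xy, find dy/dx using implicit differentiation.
Take d/dx of both sides. Since y is implicitly a function of x, the chain rule attaches a y' = dy/dx factor whenever we differentiate through y.

Set F(x, y) = (left side) − (right side), so the curve is F = 0. Differentiating each term of F:
  d/dx[x^3] = 3x^2
  d/dx[-6xy] = -6x·y' - 6y
  d/dx[y^4] = 4y^3·y'

Collecting, the y'-free part is the partial derivative in x and the y' coefficient is the partial derivative in y:
  ∂F/∂x = 3x^2 - 6y
  ∂F/∂y = -6x + 4y^3

so d/dx[F(x, y(x))] = ∂F/∂x + (∂F/∂y)·y' = 0. Rearranging,
  dy/dx = -(∂F/∂x)/(∂F/∂y) = -(3x^2 - 6y)/(-6x + 4y^3) = 3(x^2 - 2y)/(2(3x - 2y^3))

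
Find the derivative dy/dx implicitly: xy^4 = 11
Differentiate both sides with respect to x, treating y as y(x). By the chain rule, any term containing y contributes a factor of y' = dy/dx when we differentiate it.

Move every term to one side and write the relation as F(x, y) = 0. Term by term,
  d/dx[xy^4] = 4xy^3·y' + y^4
  d/dx[-11] = 0

The pieces without y' make up ∂F/∂x and the coefficient of y' is ∂F/∂y:
  ∂F/∂x = y^4,
  ∂F/∂y = 4xy^3.

Since d/dx[F] = ∂F/∂x + (∂F/∂y)·y' = 0, solve for y':
  (∂F/∂y)·y' = -∂F/∂x
  dy/dx = -(∂F/∂x)/(∂F/∂y) = -(y^4)/(4xy^3) = -y/(4x)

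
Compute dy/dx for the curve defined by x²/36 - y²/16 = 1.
Differentiate the relation implicitly: treat y = y(x) and apply the chain rule, so every y-derivative picks up a y' = dy/dx factor.

With everything moved to the left-hand side, differentiate term by term:
  d/dx[x^2/36] = x/18
  d/dx[-y^2/16] = -y·y'/8
  d/dx[-1] = 0

Separating the contributions that come from x directly and those that come through y:
  without y':      x/18
  multiplying y':  -y/8

so (x/18) + (-y/8)·y' = 0, and therefore
  dy/dx = -(x/18)/(-y/8) = 4x/(9y)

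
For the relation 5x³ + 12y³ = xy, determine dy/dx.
Differentiate both sides with respect to x, treating y as y(x). By the chain rule, any term containing y contributes a factor of y' = dy/dx when we differentiate it.

Move every term to one side and write the relation as F(x, y) = 0. Term by term,
  d/dx[5x^3] = 15x^2
  d/dx[-xy] = -x·y' - y
  d/dx[12y^3] = 36y^2·y'

The pieces without y' make up ∂F/∂x and the coefficient of y' is ∂F/∂y:
  ∂F/∂x = 15x^2 - y,
  ∂F/∂y = -x + 36y^2.

Since d/dx[F] = ∂F/∂x + (∂F/∂y)·y' = 0, solve for y':
  (∂F/∂y)·y' = -∂F/∂x
  dy/dx = -(∂F/∂x)/(∂F/∂y) = -(15x^2 - y)/(-x + 36y^2) = (15x^2 - y)/(x - 36y^2)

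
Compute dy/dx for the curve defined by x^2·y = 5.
Differentiate the relation implicitly: treat y = y(x) and apply the chain rule, so every y-derivative picks up a y' = dy/dx factor.

With everything moved to the left-hand side, differentiate term by term:
  d/dx[x^2y] = x^2·y' + 2xy
  d/dx[-5] = 0

Separating the contributions that come from x directly and those that come through y:
  without y':      2xy
  multiplying y':  x^2

so (2xy) + (x^2)·y' = 0, and therefore
  dy/dx = -(2xy)/(x^2) = -2y/x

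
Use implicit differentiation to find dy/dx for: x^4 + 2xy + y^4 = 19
Differentiate both sides with respect to x, treating y as y(x). By the chain rule, any term containing y contributes a factor of y' = dy/dx when we differentiate it.

Move every term to one side and write the relation as F(x, y) = 0. Term by term,
  d/dx[x^4] = 4x^3
  d/dx[2xy] = 2x·y' + 2y
  d/dx[y^4] = 4y^3·y'
  d/dx[-19] = 0

The pieces without y' make up ∂F/∂x and the coefficient of y' is ∂F/∂y:
  ∂F/∂x = 4x^3 + 2y,
  ∂F/∂y = 2x + 4y^3.

Since d/dx[F] = ∂F/∂x + (∂F/∂y)·y' = 0, solve for y':
  (∂F/∂y)·y' = -∂F/∂x
  dy/dx = -(∂F/∂x)/(∂F/∂y) = -(4x^3 + 2y)/(2x + 4y^3) = (-2x^3 - y)/(x + 2y^3)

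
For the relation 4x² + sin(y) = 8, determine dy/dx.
Take d/dx of both sides. Since y is implicitly a function of x, the chain rule attaches a y' = dy/dx factor whenever we differentiate through y.

Set F(x, y) = (left side) − (right side), so the curve is F = 0. Differentiating each term of F:
  d/dx[4x^2] = 8x
  d/dx[sin(y)] = y'·cos(y)
  d/dx[-8] = 0

Collecting, the y'-free part is the partial derivative in x and the y' coefficient is the partial derivative in y:
  ∂F/∂x = 8x
  ∂F/∂y = cos(y)

so d/dx[F(x, y(x))] = ∂F/∂x + (∂F/∂y)·y' = 0. Rearranging,
  dy/dx = -(∂F/∂x)/(∂F/∂y) = -(8x)/(cos(y)) = -8x/cos(y)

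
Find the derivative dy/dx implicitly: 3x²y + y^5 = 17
Differentiate the relation implicitly: treat y = y(x) and apply the chain rule, so every y-derivative picks up a y' = dy/dx factor.

With everything moved to the left-hand side, differentiate term by term:
  d/dx[3x^2y] = 3x^2·y' + 6xy
  d/dx[y^5] = 5y^4·y'
  d/dx[-17] = 0

Separating the contributions that come from x directly and those that come through y:
  without y':      6xy
  multiplying y':  3x^2 + 5y^4

so (6xy) + (3x^2 + 5y^4)·y' = 0, and therefore
  dy/dx = -(6xy)/(3x^2 + 5y^4) = -6xy/(3x^2 + 5y^4)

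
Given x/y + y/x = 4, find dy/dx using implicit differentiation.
Differentiate both sides with respect to x, treating y as y(x). By the chain rule, any term containing y contributes a factor of y' = dy/dx when we differentiate it.

Move every term to one side and write the relation as F(x, y) = 0. Term by term,
  d/dx[x/y] = -x·y'/y^2 + 1/y
  d/dx[y/x] = y'/x - y/x^2
  d/dx[-4] = 0

The pieces without y' make up ∂F/∂x and the coefficient of y' is ∂F/∂y:
  ∂F/∂x = 1/y - y/x^2,
  ∂F/∂y = -x/y^2 + 1/x.

Since d/dx[F] = ∂F/∂x + (∂F/∂y)·y' = 0, solve for y':
  (∂F/∂y)·y' = -∂F/∂x
  dy/dx = -(∂F/∂x)/(∂F/∂y) = -(1/y - y/x^2)/(-x/y^2 + 1/x)
        = -((x - y)(x + y)/(x^2y))/(-(x - y)(x + y)/(xy^2)) = y/x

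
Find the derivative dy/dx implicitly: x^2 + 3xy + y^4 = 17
Differentiate both sides with respect to x, treating y as y(x). By the chain rule, any term containing y contributes a factor of y' = dy/dx when we differentiate it.

Move every term to one side and write the relation as F(x, y) = 0. Term by term,
  d/dx[x^2] = 2x
  d/dx[3xy] = 3x·y' + 3y
  d/dx[y^4] = 4y^3·y'
  d/dx[-17] = 0

The pieces without y' make up ∂F/∂x and the coefficient of y' is ∂F/∂y:
  ∂F/∂x = 2x + 3y,
  ∂F/∂y = 3x + 4y^3.

Since d/dx[F] = ∂F/∂x + (∂F/∂y)·y' = 0, solve for y':
  (∂F/∂y)·y' = -∂F/∂x
  dy/dx = -(∂F/∂x)/(∂F/∂y) = -(2x + 3y)/(3x + 4y^3) = (-2x - 3y)/(3x + 4y^3)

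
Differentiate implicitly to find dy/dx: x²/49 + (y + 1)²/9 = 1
Differentiate the relation implicitly: treat y = y(x) and apply the chain rule, so every y-derivative picks up a y' = dy/dx factor.

With everything moved to the left-hand side, differentiate term by term:
  d/dx[x^2/49] = 2x/49
  d/dx[(y + 1)^2/9] = 2·y'(y + 1)/9
  d/dx[-1] = 0

Separating the contributions that come from x directly and those that come through y:
  without y':      2x/49
  multiplying y':  2y/9 + 2/9

so (2x/49) + (2y/9 + 2/9)·y' = 0, and therefore
  dy/dx = -(2x/49)/(2y/9 + 2/9)
        = -(2x/49)/(2(y + 1)/9) = -9x/(49y + 49)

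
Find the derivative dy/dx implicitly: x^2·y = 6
Differentiate both sides with respect to x, treating y as y(x). By the chain rule, any term containing y contributes a factor of y' = dy/dx when we differentiate it.

Move every term to one side and write the relation as F(x, y) = 0. Term by term,
  d/dx[x^2y] = x^2·y' + 2xy
  d/dx[-6] = 0

The pieces without y' make up ∂F/∂x and the coefficient of y' is ∂F/∂y:
  ∂F/∂x = 2xy,
  ∂F/∂y = x^2.

Since d/dx[F] = ∂F/∂x + (∂F/∂y)·y' = 0, solve for y':
  (∂F/∂y)·y' = -∂F/∂x
  dy/dx = -(∂F/∂x)/(∂F/∂y) = -(2xy)/(x^2) = -2y/x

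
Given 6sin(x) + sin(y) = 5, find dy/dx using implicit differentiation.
Differentiate the relation implicitly: treat y = y(x) and apply the chain rule, so every y-derivative picks up a y' = dy/dx factor.

With everything moved to the left-hand side, differentiate term by term:
  d/dx[6sin(x)] = 6cos(x)
  d/dx[sin(y)] = y'·cos(y)
  d/dx[-5] = 0

Separating the contributions that come from x directly and those that come through y:
  without y':      6cos(x)
  multiplying y':  cos(y)

so (6cos(x)) + (cos(y))·y' = 0, and therefore
  dy/dx = -(6cos(x))/(cos(y)) = -6cos(x)/cos(y)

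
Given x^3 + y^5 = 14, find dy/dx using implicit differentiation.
Differentiate the relation implicitly: treat y = y(x) and apply the chain rule, so every y-derivative picks up a y' = dy/dx factor.

With everything moved to the left-hand side, differentiate term by term:
  d/dx[x^3] = 3x^2
  d/dx[y^5] = 5y^4·y'
  d/dx[-14] = 0

Separating the contributions that come from x directly and those that come through y:
  without y':      3x^2
  multiplying y':  5y^4

so (3x^2) + (5y^4)·y' = 0, and therefore
  dy/dx = -(3x^2)/(5y^4) = -3x^2/(5y^4)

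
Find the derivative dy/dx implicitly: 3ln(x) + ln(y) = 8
Differentiate the relation implicitly: treat y = y(x) and apply the chain rule, so every y-derivative picks up a y' = dy/dx factor.

With everything moved to the left-hand side, differentiate term by term:
  d/dx[3ln(x)] = 3/x
  d/dx[ln(y)] = y'/y
  d/dx[-8] = 0

Separating the contributions that come from x directly and those that come through y:
  without y':      3/x
  multiplying y':  1/y

so (3/x) + (1/y)·y' = 0, and therefore
  dy/dx = -(3/x)/(1/y) = -3y/x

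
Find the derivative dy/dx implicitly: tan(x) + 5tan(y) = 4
Take d/dx of both sides. Since y is implicitly a function of x, the chain rule attaches a y' = dy/dx factor whenever we differentiate through y.

Set F(x, y) = (left side) − (right side), so the curve is F = 0. Differentiating each term of F:
  d/dx[tan(x)] = tan(x)^2 + 1
  d/dx[5tan(y)] = 5·y'(tan(y)^2 + 1)
  d/dx[-4] = 0

Collecting, the y'-free part is the partial derivative in x and the y' coefficient is the partial derivative in y:
  ∂F/∂x = tan(x)^2 + 1
  ∂F/∂y = 5tan(y)^2 + 5

so d/dx[F(x, y(x))] = ∂F/∂x + (∂F/∂y)·y' = 0. Rearranging,
  dy/dx = -(∂F/∂x)/(∂F/∂y) = -(tan(x)^2 + 1)/(5tan(y)^2 + 5) = -cos(y)^2/(5cos(x)^2)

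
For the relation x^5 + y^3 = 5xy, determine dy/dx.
Take d/dx of both sides. Since y is implicitly a function of x, the chain rule attaches a y' = dy/dx factor whenever we differentiate through y.

Set F(x, y) = (left side) − (right side), so the curve is F = 0. Differentiating each term of F:
  d/dx[x^5] = 5x^4
  d/dx[-5xy] = -5x·y' - 5y
  d/dx[y^3] = 3y^2·y'

Collecting, the y'-free part is the partial derivative in x and the y' coefficient is the partial derivative in y:
  ∂F/∂x = 5x^4 - 5y
  ∂F/∂y = -5x + 3y^2

so d/dx[F(x, y(x))] = ∂F/∂x + (∂F/∂y)·y' = 0. Rearranging,
  dy/dx = -(∂F/∂x)/(∂F/∂y) = -(5x^4 - 5y)/(-5x + 3y^2) = 5(x^4 - y)/(5x - 3y^2)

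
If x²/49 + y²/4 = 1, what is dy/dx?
Differentiate the relation implicitly: treat y = y(x) and apply the chain rule, so every y-derivative picks up a y' = dy/dx factor.

With everything moved to the left-hand side, differentiate term by term:
  d/dx[x^2/49] = 2x/49
  d/dx[y^2/4] = y·y'/2
  d/dx[-1] = 0

Separating the contributions that come from x directly and those that come through y:
  without y':      2x/49
  multiplying y':  y/2

so (2x/49) + (y/2)·y' = 0, and therefore
  dy/dx = -(2x/49)/(y/2) = -4x/(49y)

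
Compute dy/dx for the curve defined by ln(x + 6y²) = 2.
Differentiate the relation implicitly: treat y = y(x) and apply the chain rule, so every y-derivative picks up a y' = dy/dx factor.

With everything moved to the left-hand side, differentiate term by term:
  d/dx[ln(x + 6y^2)] = (12y·y' + 1)/(x + 6y^2)
  d/dx[-2] = 0

Separating the contributions that come from x directly and those that come through y:
  without y':      1/(x + 6y^2)
  multiplying y':  12y/(x + 6y^2)

so (1/(x + 6y^2)) + (12y/(x + 6y^2))·y' = 0, and therefore
  dy/dx = -(1/(x + 6y^2))/(12y/(x + 6y^2)) = -1/(12y)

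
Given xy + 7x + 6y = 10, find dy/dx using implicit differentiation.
Differentiate the relation implicitly: treat y = y(x) and apply the chain rule, so every y-derivative picks up a y' = dy/dx factor.

With everything moved to the left-hand side, differentiate term by term:
  d/dx[xy] = x·y' + y
  d/dx[7x] = 7
  d/dx[6y] = 6·y'
  d/dx[-10] = 0

Separating the contributions that come from x directly and those that come through y:
  without y':      y + 7
  multiplying y':  x + 6

so (y + 7) + (x + 6)·y' = 0, and therefore
  dy/dx = -(y + 7)/(x + 6) = (-y - 7)/(x + 6)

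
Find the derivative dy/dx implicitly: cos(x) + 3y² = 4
Differentiate the relation implicitly: treat y = y(x) and apply the chain rule, so every y-derivative picks up a y' = dy/dx factor.

With everything moved to the left-hand side, differentiate term by term:
  d/dx[3y^2] = 6y·y'
  d/dx[cos(x)] = -sin(x)
  d/dx[-4] = 0

Separating the contributions that come from x directly and those that come through y:
  without y':      -sin(x)
  multiplying y':  6y

so (-sin(x)) + (6y)·y' = 0, and therefore
  dy/dx = -(-sin(x))/(6y) = sin(x)/(6y)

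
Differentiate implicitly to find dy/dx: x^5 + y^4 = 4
Apply d/dx to both sides, remembering that y depends on x. Each occurrence of y therefore brings in a y' = dy/dx via the chain rule.

With F(x, y) equal to the left-hand side minus the right, differentiate F term by term:
  d/dx[x^5] = 5x^4
  d/dx[y^4] = 4y^3·y'
  d/dx[-4] = 0
Adding these up, d/dx[F] = 0 becomes
  (5x^4) + (4y^3)·y' = 0,
so isolating y',
  dy/dx = -(5x^4)/(4y^3) = -5x^4/(4y^3)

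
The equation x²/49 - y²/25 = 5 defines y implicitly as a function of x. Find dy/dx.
Apply d/dx to both sides, remembering that y depends on x. Each occurrence of y therefore brings in a y' = dy/dx via the chain rule.

With F(x, y) equal to the left-hand side minus the right, differentiate F term by term:
  d/dx[x^2/49] = 2x/49
  d/dx[-y^2/25] = -2y·y'/25
  d/dx[-5] = 0
Adding these up, d/dx[F] = 0 becomes
  (2x/49) + (-2y/25)·y' = 0,
so isolating y',
  dy/dx = -(2x/49)/(-2y/25) = 25x/(49y)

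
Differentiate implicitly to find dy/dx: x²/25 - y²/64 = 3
Differentiate both sides with respect to x, treating y as y(x). By the chain rule, any term containing y contributes a factor of y' = dy/dx when we differentiate it.

Move every term to one side and write the relation as F(x, y) = 0. Term by term,
  d/dx[x^2/25] = 2x/25
  d/dx[-y^2/64] = -y·y'/32
  d/dx[-3] = 0

The pieces without y' make up ∂F/∂x and the coefficient of y' is ∂F/∂y:
  ∂F/∂x = 2x/25,
  ∂F/∂y = -y/32.

Since d/dx[F] = ∂F/∂x + (∂F/∂y)·y' = 0, solve for y':
  (∂F/∂y)·y' = -∂F/∂x
  dy/dx = -(∂F/∂x)/(∂F/∂y) = -(2x/25)/(-y/32) = 64x/(25y)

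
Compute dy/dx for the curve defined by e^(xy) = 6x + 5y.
Apply d/dx to both sides, remembering that y depends on x. Each occurrence of y therefore brings in a y' = dy/dx via the chain rule.

With F(x, y) equal to the left-hand side minus the right, differentiate F term by term:
  d/dx[-6x] = -6
  d/dx[-5y] = -5·y'
  d/dx[e^(xy)] = (x·y' + y)·e^(xy)
Adding these up, d/dx[F] = 0 becomes
  (y·e^(xy) - 6) + (x·e^(xy) - 5)·y' = 0,
so isolating y',
  dy/dx = -(y·e^(xy) - 6)/(x·e^(xy) - 5) = (-y·e^(xy) + 6)/(x·e^(xy) - 5)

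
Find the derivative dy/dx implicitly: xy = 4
Take d/dx of both sides. Since y is implicitly a function of x, the chain rule attaches a y' = dy/dx factor whenever we differentiate through y.

Set F(x, y) = (left side) − (right side), so the curve is F = 0. Differentiating each term of F:
  d/dx[xy] = x·y' + y
  d/dx[-4] = 0

Collecting, the y'-free part is the partial derivative in x and the y' coefficient is the partial derivative in y:
  ∂F/∂x = y
  ∂F/∂y = x

so d/dx[F(x, y(x))] = ∂F/∂x + (∂F/∂y)·y' = 0. Rearranging,
  dy/dx = -(∂F/∂x)/(∂F/∂y) = -(y)/(x) = -y/x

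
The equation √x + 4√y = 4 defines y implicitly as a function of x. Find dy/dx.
Take d/dx of both sides. Since y is implicitly a function of x, the chain rule attaches a y' = dy/dx factor whenever we differentiate through y.

Set F(x, y) = (left side) − (right side), so the curve is F = 0. Differentiating each term of F:
  d/dx[√(x)] = 1/(2√(x))
  d/dx[4√(y)] = 2·y'/√(y)
  d/dx[-4] = 0

Collecting, the y'-free part is the partial derivative in x and the y' coefficient is the partial derivative in y:
  ∂F/∂x = 1/(2√(x))
  ∂F/∂y = 2/√(y)

so d/dx[F(x, y(x))] = ∂F/∂x + (∂F/∂y)·y' = 0. Rearranging,
  dy/dx = -(∂F/∂x)/(∂F/∂y) = -(1/(2√(x)))/(2/√(y)) = -√(y)/(4√(x))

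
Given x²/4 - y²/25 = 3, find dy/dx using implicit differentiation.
Differentiate both sides with respect to x, treating y as y(x). By the chain rule, any term containing y contributes a factor of y' = dy/dx when we differentiate it.

Move every term to one side and write the relation as F(x, y) = 0. Term by term,
  d/dx[x^2/4] = x/2
  d/dx[-y^2/25] = -2y·y'/25
  d/dx[-3] = 0

The pieces without y' make up ∂F/∂x and the coefficient of y' is ∂F/∂y:
  ∂F/∂x = x/2,
  ∂F/∂y = -2y/25.

Since d/dx[F] = ∂F/∂x + (∂F/∂y)·y' = 0, solve for y':
  (∂F/∂y)·y' = -∂F/∂x
  dy/dx = -(∂F/∂x)/(∂F/∂y) = -(x/2)/(-2y/25) = 25x/(4y)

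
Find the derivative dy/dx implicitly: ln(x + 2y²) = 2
Differentiate the relation implicitly: treat y = y(x) and apply the chain rule, so every y-derivative picks up a y' = dy/dx factor.

With everything moved to the left-hand side, differentiate term by term:
  d/dx[ln(x + 2y^2)] = (4y·y' + 1)/(x + 2y^2)
  d/dx[-2] = 0

Separating the contributions that come from x directly and those that come through y:
  without y':      1/(x + 2y^2)
  multiplying y':  4y/(x + 2y^2)

so (1/(x + 2y^2)) + (4y/(x + 2y^2))·y' = 0, and therefore
  dy/dx = -(1/(x + 2y^2))/(4y/(x + 2y^2)) = -1/(4y)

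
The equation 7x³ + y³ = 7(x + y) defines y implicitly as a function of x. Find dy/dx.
Differentiate the relation implicitly: treat y = y(x) and apply the chain rule, so every y-derivative picks up a y' = dy/dx factor.

With everything moved to the left-hand side, differentiate term by term:
  d/dx[7x^3] = 21x^2
  d/dx[-7x] = -7
  d/dx[y^3] = 3y^2·y'
  d/dx[-7y] = -7·y'

Separating the contributions that come from x directly and those that come through y:
  without y':      21x^2 - 7
  multiplying y':  3y^2 - 7

so (21x^2 - 7) + (3y^2 - 7)·y' = 0, and therefore
  dy/dx = -(21x^2 - 7)/(3y^2 - 7) = 7(1 - 3x^2)/(3y^2 - 7)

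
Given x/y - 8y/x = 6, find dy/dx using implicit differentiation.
Differentiate both sides with respect to x, treating y as y(x). By the chain rule, any term containing y contributes a factor of y' = dy/dx when we differentiate it.

Move every term to one side and write the relation as F(x, y) = 0. Term by term,
  d/dx[x/y] = -x·y'/y^2 + 1/y
  d/dx[-8y/x] = -8·y'/x + 8y/x^2
  d/dx[-6] = 0

The pieces without y' make up ∂F/∂x and the coefficient of y' is ∂F/∂y:
  ∂F/∂x = 1/y + 8y/x^2,
  ∂F/∂y = -x/y^2 - 8/x.

Since d/dx[F] = ∂F/∂x + (∂F/∂y)·y' = 0, solve for y':
  (∂F/∂y)·y' = -∂F/∂x
  dy/dx = -(∂F/∂x)/(∂F/∂y) = -(1/y + 8y/x^2)/(-x/y^2 - 8/x)
        = -((x^2 + 8y^2)/(x^2y))/(-(x^2 + 8y^2)/(xy^2)) = y/x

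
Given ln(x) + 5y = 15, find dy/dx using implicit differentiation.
Apply d/dx to both sides, remembering that y depends on x. Each occurrence of y therefore brings in a y' = dy/dx via the chain rule.

With F(x, y) equal to the left-hand side minus the right, differentiate F term by term:
  d/dx[5y] = 5·y'
  d/dx[ln(x)] = 1/x
  d/dx[-15] = 0
Adding these up, d/dx[F] = 0 becomes
  (1/x) + (5)·y' = 0,
so isolating y',
  dy/dx = -(1/x)/(5) = -1/(5x)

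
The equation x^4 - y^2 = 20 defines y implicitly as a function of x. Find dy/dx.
Apply d/dx to both sides, remembering that y depends on x. Each occurrence of y therefore brings in a y' = dy/dx via the chain rule.

With F(x, y) equal to the left-hand side minus the right, differentiate F term by term:
  d/dx[x^4] = 4x^3
  d/dx[-y^2] = -2y·y'
  d/dx[-20] = 0
Adding these up, d/dx[F] = 0 becomes
  (4x^3) + (-2y)·y' = 0,
so isolating y',
  dy/dx = -(4x^3)/(-2y) = 2x^3/y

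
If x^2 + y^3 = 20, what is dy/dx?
Apply d/dx to both sides, remembering that y depends on x. Each occurrence of y therefore brings in a y' = dy/dx via the chain rule.

With F(x, y) equal to the left-hand side minus the right, differentiate F term by term:
  d/dx[x^2] = 2x
  d/dx[y^3] = 3y^2·y'
  d/dx[-20] = 0
Adding these up, d/dx[F] = 0 becomes
  (2x) + (3y^2)·y' = 0,
so isolating y',
  dy/dx = -(2x)/(3y^2) = -2x/(3y^2)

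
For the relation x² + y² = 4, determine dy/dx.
Apply d/dx to both sides, remembering that y depends on x. Each occurrence of y therefore brings in a y' = dy/dx via the chain rule.

With F(x, y) equal to the left-hand side minus the right, differentiate F term by term:
  d/dx[x^2] = 2x
  d/dx[y^2] = 2y·y'
  d/dx[-4] = 0
Adding these up, d/dx[F] = 0 becomes
  (2x) + (2y)·y' = 0,
so isolating y',
  dy/dx = -(2x)/(2y) = -x/y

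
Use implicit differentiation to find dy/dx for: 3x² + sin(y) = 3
Differentiate both sides with respect to x, treating y as y(x). By the chain rule, any term containing y contributes a factor of y' = dy/dx when we differentiate it.

Move every term to one side and write the relation as F(x, y) = 0. Term by term,
  d/dx[3x^2] = 6x
  d/dx[sin(y)] = y'·cos(y)
  d/dx[-3] = 0

The pieces without y' make up ∂F/∂x and the coefficient of y' is ∂F/∂y:
  ∂F/∂x = 6x,
  ∂F/∂y = cos(y).

Since d/dx[F] = ∂F/∂x + (∂F/∂y)·y' = 0, solve for y':
  (∂F/∂y)·y' = -∂F/∂x
  dy/dx = -(∂F/∂x)/(∂F/∂y) = -(6x)/(cos(y)) = -6x/cos(y)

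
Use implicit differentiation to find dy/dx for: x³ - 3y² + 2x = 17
Take d/dx of both sides. Since y is implicitly a function of x, the chain rule attaches a y' = dy/dx factor whenever we differentiate through y.

Set F(x, y) = (left side) − (right side), so the curve is F = 0. Differentiating each term of F:
  d/dx[x^3] = 3x^2
  d/dx[2x] = 2
  d/dx[-3y^2] = -6y·y'
  d/dx[-17] = 0

Collecting, the y'-free part is the partial derivative in x and the y' coefficient is the partial derivative in y:
  ∂F/∂x = 3x^2 + 2
  ∂F/∂y = -6y

so d/dx[F(x, y(x))] = ∂F/∂x + (∂F/∂y)·y' = 0. Rearranging,
  dy/dx = -(∂F/∂x)/(∂F/∂y) = -(3x^2 + 2)/(-6y) = (3x^2 + 2)/(6y)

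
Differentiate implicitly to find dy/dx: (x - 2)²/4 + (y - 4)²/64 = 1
Differentiate the relation implicitly: treat y = y(x) and apply the chain rule, so every y-derivative picks up a y' = dy/dx factor.

With everything moved to the left-hand side, differentiate term by term:
  d/dx[(x - 2)^2/4] = x/2 - 1
  d/dx[(y - 4)^2/64] = y'(y - 4)/32
  d/dx[-1] = 0

Separating the contributions that come from x directly and those that come through y:
  without y':      x/2 - 1
  multiplying y':  y/32 - 1/8

so (x/2 - 1) + (y/32 - 1/8)·y' = 0, and therefore
  dy/dx = -(x/2 - 1)/(y/32 - 1/8)
        = -((x - 2)/2)/((y - 4)/32) = 16(2 - x)/(y - 4)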